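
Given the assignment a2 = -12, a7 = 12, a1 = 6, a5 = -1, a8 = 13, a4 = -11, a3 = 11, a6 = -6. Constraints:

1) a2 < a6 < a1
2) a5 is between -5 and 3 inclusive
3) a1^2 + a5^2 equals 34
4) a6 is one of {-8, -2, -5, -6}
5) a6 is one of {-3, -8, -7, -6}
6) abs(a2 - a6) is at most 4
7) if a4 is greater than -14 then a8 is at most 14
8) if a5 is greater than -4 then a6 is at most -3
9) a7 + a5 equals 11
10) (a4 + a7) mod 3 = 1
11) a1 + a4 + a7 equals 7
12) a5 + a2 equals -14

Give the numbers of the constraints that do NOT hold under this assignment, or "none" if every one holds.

Constraints 3, 6, and 12 do not hold.

1) values -12 < -6 < 6 — satisfied.
2) a5 = -1 lies in [-5, 3] — satisfied.
3) a1^2 + a5^2 = 6^2 + (-1)^2 = 36 + 1 = 37, not 34 — violated.
4) a6 = -6 is in {-8, -2, -5, -6} — satisfied.
5) a6 = -6 is in {-3, -8, -7, -6} — satisfied.
6) abs(-12 - (-6)) = 6; 6 > 4, exceeds bound 4 — violated.
7) a4 = -11 > -14, so we need a8 ≤ 14; a8 = 13 ≤ 14 — satisfied.
8) a5 = -1 > -4, so we need a6 ≤ -3; a6 = -6 ≤ -3 — satisfied.
9) a7 + a5 = 12 + (-1) = 11 — satisfied.
10) a4 + a7 = 1; 1 mod 3 = 1 — satisfied.
11) a1 + a4 + a7 = 6 + (-11) + 12 = 7 — satisfied.
12) a5 + a2 = -1 + (-12) = -13, not -14 — violated.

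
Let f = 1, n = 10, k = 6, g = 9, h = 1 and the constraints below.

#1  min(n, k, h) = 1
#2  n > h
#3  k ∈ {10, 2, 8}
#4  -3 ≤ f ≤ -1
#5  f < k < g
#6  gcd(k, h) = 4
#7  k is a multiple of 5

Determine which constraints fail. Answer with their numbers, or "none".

No — constraints 3, 4, 6, and 7 are not satisfied.

#1 min(10, 6, 1) = 1 — holds.
#2 n = 10, h = 1; 10 > 1 — holds.
#3 k = 6 is not in {10, 2, 8} — fails.
#4 f = 1 is outside [-3, -1] — fails.
#5 values 1 < 6 < 9 — holds.
#6 gcd(6, 1) = 1, not 4 — fails.
#7 6 = 5×1 + 1, so 5 does not divide 6 — fails.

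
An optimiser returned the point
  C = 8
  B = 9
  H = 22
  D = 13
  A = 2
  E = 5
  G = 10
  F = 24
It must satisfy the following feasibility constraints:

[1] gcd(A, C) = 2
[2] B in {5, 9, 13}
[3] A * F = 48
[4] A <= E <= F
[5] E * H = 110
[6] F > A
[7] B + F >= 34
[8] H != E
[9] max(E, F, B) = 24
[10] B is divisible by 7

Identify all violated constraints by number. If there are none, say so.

[1] gcd(2, 8) = 2 — satisfied.
[2] B = 9 is in {5, 9, 13} — satisfied.
[3] A * F = 2 * 24 = 48 — satisfied.
[4] values 2 <= 5 <= 24 — satisfied.
[5] E * H = 5 * 22 = 110 — satisfied.
[6] F = 24, A = 2; 24 > 2 — satisfied.
[7] B + F = 9 + 24 = 33; 33 < 34, bound 34 not met — violated.
[8] H = 22, E = 5; distinct — satisfied.
[9] max(5, 24, 9) = 24 — satisfied.
[10] 9 = 7*1 + 2, so 7 does not divide 9 — violated.

No — constraints 7 and 10 are not satisfied.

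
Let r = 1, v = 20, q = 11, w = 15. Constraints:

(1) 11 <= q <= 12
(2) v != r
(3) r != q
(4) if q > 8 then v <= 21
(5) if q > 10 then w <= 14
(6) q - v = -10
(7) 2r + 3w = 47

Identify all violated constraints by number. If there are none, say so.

(1) q = 11 lies in [11, 12]  holds
(2) v = 20, r = 1; distinct  holds
(3) r = 1, q = 11; distinct  holds
(4) q = 11 > 8, so we need v ≤ 21; v = 20 ≤ 21  holds
(5) q = 11 > 10, so we need w ≤ 14; but w = 15 > 14  fails
(6) q - v = 11 - 20 = -9, not -10  fails
(7) 2r + 3w = 2(1) + 3(15) = 47  holds

Constraints 5 and 6 are violated.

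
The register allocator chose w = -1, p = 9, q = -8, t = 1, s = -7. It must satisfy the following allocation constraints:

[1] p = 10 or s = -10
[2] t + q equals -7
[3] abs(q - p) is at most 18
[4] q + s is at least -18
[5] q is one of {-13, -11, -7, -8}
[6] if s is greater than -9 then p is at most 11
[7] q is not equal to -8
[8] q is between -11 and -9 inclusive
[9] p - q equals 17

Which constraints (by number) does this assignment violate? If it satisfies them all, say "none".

No — constraints 1, 7, 8 are not satisfied.

[1] p = 9 ≠ 10 and s = -7 ≠ -10; both disjuncts false  fails
[2] t + q = 1 + (-8) = -7  holds
[3] abs(-8 - 9) = 17; 17 ≤ 18  holds
[4] q + s = -8 + (-7) = -15; -15 ≥ -18  holds
[5] q = -8 is in {-13, -11, -7, -8}  holds
[6] s = -7 > -9, so we need p ≤ 11; p = 9 ≤ 11  holds
[7] q = -8, but -8 is required to differ  fails
[8] q = -8 is outside [-11, -9]  fails
[9] p - q = 9 - (-8) = 17  holds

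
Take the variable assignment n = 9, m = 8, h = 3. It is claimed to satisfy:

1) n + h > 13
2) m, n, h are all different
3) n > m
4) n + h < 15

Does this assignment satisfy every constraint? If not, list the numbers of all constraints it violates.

The assignment fails constraint 1.

1) n + h = 9 + 3 = 12; 12 ≤ 13, bound 13 not met — does not hold.
2) values 8, 9, 3 are pairwise distinct — holds.
3) n = 9, m = 8; 9 > 8 — holds.
4) n + h = 9 + 3 = 12; 12 < 15 — holds.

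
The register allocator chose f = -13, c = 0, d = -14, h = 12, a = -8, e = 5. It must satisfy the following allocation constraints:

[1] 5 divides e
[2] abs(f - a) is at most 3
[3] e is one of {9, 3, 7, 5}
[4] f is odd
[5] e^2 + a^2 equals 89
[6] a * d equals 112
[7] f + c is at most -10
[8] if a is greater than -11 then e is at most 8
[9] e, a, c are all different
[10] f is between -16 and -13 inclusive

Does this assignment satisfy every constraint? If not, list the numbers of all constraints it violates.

[1] 5 / 5 = 1, so 5 divides 5 — satisfied.
[2] abs(-13 - (-8)) = 5; 5 > 3, exceeds bound 3 — violated.
[3] e = 5 is in {9, 3, 7, 5} — satisfied.
[4] f = -13 is odd — satisfied.
[5] e^2 + a^2 = 5^2 + (-8)^2 = 25 + 64 = 89 — satisfied.
[6] a * d = -8 * (-14) = 112 — satisfied.
[7] f + c = -13 + 0 = -13; -13 ≤ -10 — satisfied.
[8] a = -8 > -11, so we need e ≤ 8; e = 5 ≤ 8 — satisfied.
[9] values 5, -8, 0 are pairwise distinct — satisfied.
[10] f = -13 lies in [-16, -13] — satisfied.

The assignment fails constraint 2.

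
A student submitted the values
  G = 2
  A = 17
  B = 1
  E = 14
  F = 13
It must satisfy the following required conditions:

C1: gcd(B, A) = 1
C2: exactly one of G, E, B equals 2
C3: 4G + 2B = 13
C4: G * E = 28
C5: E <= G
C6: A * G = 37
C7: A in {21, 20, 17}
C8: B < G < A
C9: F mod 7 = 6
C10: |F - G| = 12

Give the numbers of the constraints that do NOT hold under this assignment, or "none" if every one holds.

C1: gcd(1, 17) = 1  yes
C2: G=2, E=14, B=1; 1 of them equals 2  yes
C3: 4G + 2B = 4(2) + 2(1) = 10, not 13  no
C4: G * E = 2 * 14 = 28  yes
C5: E = 14, G = 2; 14 > 2 (want ≤)  no
C6: A * G = 17 * 2 = 34, not 37  no
C7: A = 17 is in {21, 20, 17}  yes
C8: values 1 < 2 < 17  yes
C9: 13 mod 7 = 6  yes
C10: |13 - 2| = 11, not 12  no

Constraints 3, 5, 6, and 10 are violated.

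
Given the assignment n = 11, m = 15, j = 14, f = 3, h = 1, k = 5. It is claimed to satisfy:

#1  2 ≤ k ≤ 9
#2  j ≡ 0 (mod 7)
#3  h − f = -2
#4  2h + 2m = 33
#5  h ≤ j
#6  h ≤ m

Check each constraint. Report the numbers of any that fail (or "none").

#1 k = 5 lies in [2, 9]  OK
#2 14 mod 7 = 0  OK
#3 h − f = 1 − 3 = -2  OK
#4 2h + 2m = 2(1) + 2(15) = 32, not 33  FAIL
#5 h = 1, j = 14; 1 ≤ 14  OK
#6 h = 1, m = 15; 1 ≤ 15  OK

Constraint 4 is violated.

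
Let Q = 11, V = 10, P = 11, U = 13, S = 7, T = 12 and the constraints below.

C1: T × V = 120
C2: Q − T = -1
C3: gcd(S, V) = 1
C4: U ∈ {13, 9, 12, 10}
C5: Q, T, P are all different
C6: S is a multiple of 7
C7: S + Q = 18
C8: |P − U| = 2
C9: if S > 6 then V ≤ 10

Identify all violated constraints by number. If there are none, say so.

C1: T × V = 12 × 10 = 120 — holds.
C2: Q − T = 11 − 12 = -1 — holds.
C3: gcd(7, 10) = 1 — holds.
C4: U = 13 is in {13, 9, 12, 10} — holds.
C5: Q = P = 11, not all different — does not hold.
C6: 7 / 7 = 1, so 7 divides 7 — holds.
C7: S + Q = 7 + 11 = 18 — holds.
C8: |11 − 13| = 2 — holds.
C9: S = 7 > 6, so we need V ≤ 10; V = 10 ≤ 10 — holds.

Violated: 5.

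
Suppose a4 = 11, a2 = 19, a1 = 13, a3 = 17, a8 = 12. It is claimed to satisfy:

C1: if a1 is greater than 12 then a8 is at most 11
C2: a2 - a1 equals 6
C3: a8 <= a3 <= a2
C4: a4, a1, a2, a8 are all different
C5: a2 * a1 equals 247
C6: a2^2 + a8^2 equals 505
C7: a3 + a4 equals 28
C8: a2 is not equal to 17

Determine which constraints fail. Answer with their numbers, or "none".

Constraint 1 is violated.

C1: a1 = 13 > 12, so we need a8 ≤ 11; but a8 = 12 > 11 — fails.
C2: a2 - a1 = 19 - 13 = 6 — holds.
C3: values 12 <= 17 <= 19 — holds.
C4: values 11, 13, 19, 12 are pairwise distinct — holds.
C5: a2 * a1 = 19 * 13 = 247 — holds.
C6: a2^2 + a8^2 = 19^2 + 12^2 = 361 + 144 = 505 — holds.
C7: a3 + a4 = 17 + 11 = 28 — holds.
C8: a2 = 19, and 19 ≠ 17 — holds.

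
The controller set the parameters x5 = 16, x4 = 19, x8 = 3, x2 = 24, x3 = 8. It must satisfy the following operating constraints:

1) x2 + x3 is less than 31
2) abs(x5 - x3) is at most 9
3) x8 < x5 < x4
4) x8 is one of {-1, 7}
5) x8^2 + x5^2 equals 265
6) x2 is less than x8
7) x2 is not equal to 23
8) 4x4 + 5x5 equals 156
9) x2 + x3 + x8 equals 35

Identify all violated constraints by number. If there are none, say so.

The assignment fails constraints 1, 4, and 6.

1) x2 + x3 = 24 + 8 = 32; 32 ≥ 31, bound 31 not met — does not hold.
2) abs(16 - 8) = 8; 8 ≤ 9 — holds.
3) values 3 < 16 < 19 — holds.
4) x8 = 3 is not in {-1, 7} — does not hold.
5) x8^2 + x5^2 = 3^2 + 16^2 = 9 + 256 = 265 — holds.
6) x2 = 24, x8 = 3; 24 ≥ 3 (want <) — does not hold.
7) x2 = 24, and 24 ≠ 23 — holds.
8) 4x4 + 5x5 = 4(19) + 5(16) = 156 — holds.
9) x2 + x3 + x8 = 24 + 8 + 3 = 35 — holds.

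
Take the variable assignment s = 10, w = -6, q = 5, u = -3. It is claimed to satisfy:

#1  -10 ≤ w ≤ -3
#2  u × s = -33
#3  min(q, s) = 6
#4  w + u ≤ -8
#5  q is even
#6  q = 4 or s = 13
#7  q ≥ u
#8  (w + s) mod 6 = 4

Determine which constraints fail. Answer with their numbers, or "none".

Constraints 2, 3, 5, and 6 are violated.

#1 w = -6 lies in [-10, -3] — OK.
#2 u × s = -3 × 10 = -30, not -33 — violated.
#3 min(5, 10) = 5, not 6 — violated.
#4 w + u = -6 + (-3) = -9; -9 ≤ -8 — OK.
#5 q = 5 is odd — violated.
#6 q = 5 ≠ 4 and s = 10 ≠ 13; both disjuncts false — violated.
#7 q = 5, u = -3; 5 ≥ -3 — OK.
#8 w + s = 4; 4 mod 6 = 4 — OK.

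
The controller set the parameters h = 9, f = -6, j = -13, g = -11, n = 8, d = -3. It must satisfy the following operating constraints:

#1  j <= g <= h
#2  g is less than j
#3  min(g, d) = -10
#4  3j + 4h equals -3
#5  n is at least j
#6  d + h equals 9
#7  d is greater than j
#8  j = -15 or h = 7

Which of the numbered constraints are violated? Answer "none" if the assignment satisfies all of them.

No — constraints 2, 3, 6, and 8 are not satisfied.

#1 values -13 <= -11 <= 9 — OK.
#2 g = -11, j = -13; -11 ≥ -13 (want <) — violated.
#3 min(-11, -3) = -11, not -10 — violated.
#4 3j + 4h = 3(-13) + 4(9) = -3 — OK.
#5 n = 8, j = -13; 8 ≥ -13 — OK.
#6 d + h = -3 + 9 = 6, not 9 — violated.
#7 d = -3, j = -13; -3 > -13 — OK.
#8 j = -13 ≠ -15 and h = 9 ≠ 7; both disjuncts false — violated.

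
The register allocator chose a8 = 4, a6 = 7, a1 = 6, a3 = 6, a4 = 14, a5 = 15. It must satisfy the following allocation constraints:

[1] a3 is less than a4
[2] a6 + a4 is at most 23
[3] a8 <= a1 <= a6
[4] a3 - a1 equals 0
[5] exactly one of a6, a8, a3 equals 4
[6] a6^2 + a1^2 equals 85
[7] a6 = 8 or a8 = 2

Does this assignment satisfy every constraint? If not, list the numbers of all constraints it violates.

[1] a3 = 6, a4 = 14; 6 < 14  ✓
[2] a6 + a4 = 7 + 14 = 21; 21 ≤ 23  ✓
[3] values 4 <= 6 <= 7  ✓
[4] a3 - a1 = 6 - 6 = 0  ✓
[5] a6=7, a8=4, a3=6; 1 of them equals 4  ✓
[6] a6^2 + a1^2 = 7^2 + 6^2 = 49 + 36 = 85  ✓
[7] a6 = 7 ≠ 8 and a8 = 4 ≠ 2; both disjuncts false  ✗

Constraint 7 is violated.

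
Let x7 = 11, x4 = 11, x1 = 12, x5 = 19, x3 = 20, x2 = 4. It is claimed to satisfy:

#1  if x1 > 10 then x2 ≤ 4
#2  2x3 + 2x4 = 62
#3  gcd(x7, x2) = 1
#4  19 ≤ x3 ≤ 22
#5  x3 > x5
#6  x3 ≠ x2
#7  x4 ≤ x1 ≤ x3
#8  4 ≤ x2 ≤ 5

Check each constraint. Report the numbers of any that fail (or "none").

The assignment satisfies every constraint.

#1 x1 = 12 > 10, so we need x2 ≤ 4; x2 = 4 ≤ 4  OK
#2 2x3 + 2x4 = 2(20) + 2(11) = 62  OK
#3 gcd(11, 4) = 1  OK
#4 x3 = 20 lies in [19, 22]  OK
#5 x3 = 20, x5 = 19; 20 > 19  OK
#6 x3 = 20, x2 = 4; distinct  OK
#7 values 11 ≤ 12 ≤ 20  OK
#8 x2 = 4 lies in [4, 5]  OK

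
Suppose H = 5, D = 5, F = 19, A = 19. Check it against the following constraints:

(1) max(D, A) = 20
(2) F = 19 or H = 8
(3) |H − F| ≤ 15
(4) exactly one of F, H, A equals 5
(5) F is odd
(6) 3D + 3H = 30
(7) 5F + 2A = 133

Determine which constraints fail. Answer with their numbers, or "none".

(1) max(5, 19) = 19, not 20  no
(2) F = 19 = 19 (first disjunct)  yes
(3) |5 − 19| = 14; 14 ≤ 15  yes
(4) F=19, H=5, A=19; 1 of them equals 5  yes
(5) F = 19 is odd  yes
(6) 3D + 3H = 3(5) + 3(5) = 30  yes
(7) 5F + 2A = 5(19) + 2(19) = 133  yes

No — constraint 1 is not satisfied.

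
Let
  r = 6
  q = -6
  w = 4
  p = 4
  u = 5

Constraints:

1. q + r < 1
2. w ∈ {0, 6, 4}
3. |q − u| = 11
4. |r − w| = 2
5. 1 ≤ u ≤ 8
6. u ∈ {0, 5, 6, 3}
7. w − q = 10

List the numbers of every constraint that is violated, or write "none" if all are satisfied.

None — every constraint holds.

1. q + r = -6 + 6 = 0; 0 < 1 — satisfied.
2. w = 4 is in {0, 6, 4} — satisfied.
3. |-6 − 5| = 11 — satisfied.
4. |6 − 4| = 2 — satisfied.
5. u = 5 lies in [1, 8] — satisfied.
6. u = 5 is in {0, 5, 6, 3} — satisfied.
7. w − q = 4 − (-6) = 10 — satisfied.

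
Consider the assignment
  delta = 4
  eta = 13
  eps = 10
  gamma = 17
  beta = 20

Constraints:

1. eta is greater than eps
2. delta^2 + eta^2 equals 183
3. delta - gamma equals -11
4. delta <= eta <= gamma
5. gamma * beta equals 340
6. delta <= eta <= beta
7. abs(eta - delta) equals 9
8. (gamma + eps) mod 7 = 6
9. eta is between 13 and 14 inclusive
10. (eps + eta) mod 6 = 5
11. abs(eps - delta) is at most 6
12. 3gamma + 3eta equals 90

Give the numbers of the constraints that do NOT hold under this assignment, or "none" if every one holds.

1. eta = 13, eps = 10; 13 > 10 — holds.
2. delta^2 + eta^2 = 4^2 + 13^2 = 16 + 169 = 185, not 183 — does not hold.
3. delta - gamma = 4 - 17 = -13, not -11 — does not hold.
4. values 4 <= 13 <= 17 — holds.
5. gamma * beta = 17 * 20 = 340 — holds.
6. values 4 <= 13 <= 20 — holds.
7. abs(13 - 4) = 9 — holds.
8. gamma + eps = 27; 27 mod 7 = 6 — holds.
9. eta = 13 lies in [13, 14] — holds.
10. eps + eta = 23; 23 mod 6 = 5 — holds.
11. abs(10 - 4) = 6; 6 ≤ 6 — holds.
12. 3gamma + 3eta = 3(17) + 3(13) = 90 — holds.

Violated: 2 and 3.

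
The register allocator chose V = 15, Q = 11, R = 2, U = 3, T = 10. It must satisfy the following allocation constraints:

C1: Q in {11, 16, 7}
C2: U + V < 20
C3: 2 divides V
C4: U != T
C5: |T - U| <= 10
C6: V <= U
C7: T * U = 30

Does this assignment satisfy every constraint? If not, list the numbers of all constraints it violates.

Violated: 3 and 6.

C1: Q = 11 is in {11, 16, 7}  holds
C2: U + V = 3 + 15 = 18; 18 < 20  holds
C3: 15 = 2*7 + 1, so 2 does not divide 15  fails
C4: U = 3, T = 10; distinct  holds
C5: |10 - 3| = 7; 7 ≤ 10  holds
C6: V = 15, U = 3; 15 > 3 (want ≤)  fails
C7: T * U = 10 * 3 = 30  holds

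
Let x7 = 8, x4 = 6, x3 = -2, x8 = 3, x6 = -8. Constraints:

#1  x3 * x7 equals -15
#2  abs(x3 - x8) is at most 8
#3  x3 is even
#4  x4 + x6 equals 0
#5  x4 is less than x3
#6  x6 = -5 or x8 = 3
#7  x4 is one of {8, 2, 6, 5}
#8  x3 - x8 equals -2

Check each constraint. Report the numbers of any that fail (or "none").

Constraints 1, 4, 5, and 8 do not hold.

#1 x3 * x7 = -2 * 8 = -16, not -15 — does not hold.
#2 abs(-2 - 3) = 5; 5 ≤ 8 — holds.
#3 x3 = -2 is even — holds.
#4 x4 + x6 = 6 + (-8) = -2, not 0 — does not hold.
#5 x4 = 6, x3 = -2; 6 ≥ -2 (want <) — does not hold.
#6 x6 = -8 ≠ -5, but x8 = 3 = 3 (second disjunct) — holds.
#7 x4 = 6 is in {8, 2, 6, 5} — holds.
#8 x3 - x8 = -2 - 3 = -5, not -2 — does not hold.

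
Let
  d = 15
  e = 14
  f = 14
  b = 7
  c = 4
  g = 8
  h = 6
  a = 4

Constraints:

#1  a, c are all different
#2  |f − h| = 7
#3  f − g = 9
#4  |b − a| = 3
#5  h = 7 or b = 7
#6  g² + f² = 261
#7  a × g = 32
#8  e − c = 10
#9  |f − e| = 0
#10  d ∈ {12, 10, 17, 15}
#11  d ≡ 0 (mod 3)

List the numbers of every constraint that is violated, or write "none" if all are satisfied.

#1 a = c = 4, not all different  ✗
#2 |14 − 6| = 8, not 7  ✗
#3 f − g = 14 − 8 = 6, not 9  ✗
#4 |7 − 4| = 3  ✓
#5 h = 6 ≠ 7, but b = 7 = 7 (second disjunct)  ✓
#6 g² + f² = 8² + 14² = 64 + 196 = 260, not 261  ✗
#7 a × g = 4 × 8 = 32  ✓
#8 e − c = 14 − 4 = 10  ✓
#9 |14 − 14| = 0  ✓
#10 d = 15 is in {12, 10, 17, 15}  ✓
#11 15 mod 3 = 0  ✓

Constraints 1, 2, 3, 6 do not hold.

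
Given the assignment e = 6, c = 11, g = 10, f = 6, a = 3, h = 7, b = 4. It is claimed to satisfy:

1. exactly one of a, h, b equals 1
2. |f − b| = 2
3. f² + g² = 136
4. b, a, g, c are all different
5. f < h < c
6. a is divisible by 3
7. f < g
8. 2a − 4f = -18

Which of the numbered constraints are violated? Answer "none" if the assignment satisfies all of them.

The assignment fails constraint 1.

1. a=3, h=7, b=4; 0 of them equal 1, not exactly one  fails
2. |6 − 4| = 2  holds
3. f² + g² = 6² + 10² = 36 + 100 = 136  holds
4. values 4, 3, 10, 11 are pairwise distinct  holds
5. values 6 < 7 < 11  holds
6. 3 / 3 = 1, so 3 divides 3  holds
7. f = 6, g = 10; 6 < 10  holds
8. 2a − 4f = 2(3) − 4(6) = -18  holds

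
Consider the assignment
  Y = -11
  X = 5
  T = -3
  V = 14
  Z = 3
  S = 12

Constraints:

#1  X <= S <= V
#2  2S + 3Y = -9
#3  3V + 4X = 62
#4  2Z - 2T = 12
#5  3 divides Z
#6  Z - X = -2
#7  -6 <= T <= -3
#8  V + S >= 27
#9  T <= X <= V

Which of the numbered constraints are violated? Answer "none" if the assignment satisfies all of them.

#1 values 5 <= 12 <= 14  ✓
#2 2S + 3Y = 2(12) + 3(-11) = -9  ✓
#3 3V + 4X = 3(14) + 4(5) = 62  ✓
#4 2Z - 2T = 2(3) - 2(-3) = 12  ✓
#5 3 / 3 = 1, so 3 divides 3  ✓
#6 Z - X = 3 - 5 = -2  ✓
#7 T = -3 lies in [-6, -3]  ✓
#8 V + S = 14 + 12 = 26; 26 < 27, bound 27 not met  ✗
#9 values -3 <= 5 <= 14  ✓

Constraint 8 does not hold.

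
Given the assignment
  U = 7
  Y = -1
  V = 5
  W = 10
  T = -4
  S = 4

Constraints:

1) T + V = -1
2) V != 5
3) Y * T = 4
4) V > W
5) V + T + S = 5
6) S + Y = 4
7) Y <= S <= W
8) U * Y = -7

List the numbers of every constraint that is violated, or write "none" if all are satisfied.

No — constraints 1, 2, 4, 6 are not satisfied.

1) T + V = -4 + 5 = 1, not -1  no
2) V = 5, but 5 is required to differ  no
3) Y * T = -1 * (-4) = 4  yes
4) V = 5, W = 10; 5 ≤ 10 (want >)  no
5) V + T + S = 5 + (-4) + 4 = 5  yes
6) S + Y = 4 + (-1) = 3, not 4  no
7) values -1 <= 4 <= 10  yes
8) U * Y = 7 * (-1) = -7  yes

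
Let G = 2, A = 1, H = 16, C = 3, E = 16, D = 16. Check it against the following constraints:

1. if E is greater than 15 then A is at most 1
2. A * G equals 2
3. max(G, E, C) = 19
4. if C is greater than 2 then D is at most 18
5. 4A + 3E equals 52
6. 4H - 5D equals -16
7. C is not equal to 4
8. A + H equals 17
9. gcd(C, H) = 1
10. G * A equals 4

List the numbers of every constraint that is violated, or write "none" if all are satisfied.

Violated: 3 and 10.

1. E = 16 > 15, so we need A ≤ 1; A = 1 ≤ 1 — satisfied.
2. A * G = 1 * 2 = 2 — satisfied.
3. max(2, 16, 3) = 16, not 19 — violated.
4. C = 3 > 2, so we need D ≤ 18; D = 16 ≤ 18 — satisfied.
5. 4A + 3E = 4(1) + 3(16) = 52 — satisfied.
6. 4H - 5D = 4(16) - 5(16) = -16 — satisfied.
7. C = 3, and 3 ≠ 4 — satisfied.
8. A + H = 1 + 16 = 17 — satisfied.
9. gcd(3, 16) = 1 — satisfied.
10. G * A = 2 * 1 = 2, not 4 — violated.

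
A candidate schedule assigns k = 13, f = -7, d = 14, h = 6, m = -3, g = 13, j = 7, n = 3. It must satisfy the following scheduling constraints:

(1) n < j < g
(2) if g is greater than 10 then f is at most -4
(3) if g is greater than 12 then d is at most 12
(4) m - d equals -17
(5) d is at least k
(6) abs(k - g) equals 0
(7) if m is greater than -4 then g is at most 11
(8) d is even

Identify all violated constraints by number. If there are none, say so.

Violated: 3 and 7.

(1) values 3 < 7 < 13  holds
(2) g = 13 > 10, so we need f ≤ -4; f = -7 ≤ -4  holds
(3) g = 13 > 12, so we need d ≤ 12; but d = 14 > 12  fails
(4) m - d = -3 - 14 = -17  holds
(5) d = 14, k = 13; 14 ≥ 13  holds
(6) abs(13 - 13) = 0  holds
(7) m = -3 > -4, so we need g ≤ 11; but g = 13 > 11  fails
(8) d = 14 is even  holds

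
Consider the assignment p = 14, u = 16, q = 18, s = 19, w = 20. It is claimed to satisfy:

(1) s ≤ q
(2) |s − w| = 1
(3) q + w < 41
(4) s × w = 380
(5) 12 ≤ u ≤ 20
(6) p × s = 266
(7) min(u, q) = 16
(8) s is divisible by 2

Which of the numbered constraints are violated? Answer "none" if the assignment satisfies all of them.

(1) s = 19, q = 18; 19 > 18 (want ≤)  fails
(2) |19 − 20| = 1  holds
(3) q + w = 18 + 20 = 38; 38 < 41  holds
(4) s × w = 19 × 20 = 380  holds
(5) u = 16 lies in [12, 20]  holds
(6) p × s = 14 × 19 = 266  holds
(7) min(16, 18) = 16  holds
(8) 19 = 2×9 + 1, so 2 does not divide 19  fails

The assignment fails constraints 1 and 8.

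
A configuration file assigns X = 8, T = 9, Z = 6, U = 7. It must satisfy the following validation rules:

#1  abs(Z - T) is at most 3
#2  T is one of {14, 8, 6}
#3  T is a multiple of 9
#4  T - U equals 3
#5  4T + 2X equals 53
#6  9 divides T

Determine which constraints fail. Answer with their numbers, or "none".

#1 abs(6 - 9) = 3; 3 ≤ 3  yes
#2 T = 9 is not in {14, 8, 6}  no
#3 9 / 9 = 1, so 9 divides 9  yes
#4 T - U = 9 - 7 = 2, not 3  no
#5 4T + 2X = 4(9) + 2(8) = 52, not 53  no
#6 9 / 9 = 1, so 9 divides 9  yes

No — constraints 2, 4, and 5 are not satisfied.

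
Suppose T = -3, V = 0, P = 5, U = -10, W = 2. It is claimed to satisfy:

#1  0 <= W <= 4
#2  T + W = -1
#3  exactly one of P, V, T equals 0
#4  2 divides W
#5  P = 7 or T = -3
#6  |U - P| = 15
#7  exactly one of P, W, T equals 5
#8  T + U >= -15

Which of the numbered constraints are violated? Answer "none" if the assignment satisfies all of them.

All constraints are satisfied.

#1 W = 2 lies in [0, 4] — holds.
#2 T + W = -3 + 2 = -1 — holds.
#3 P=5, V=0, T=-3; 1 of them equals 0 — holds.
#4 2 / 2 = 1, so 2 divides 2 — holds.
#5 P = 5 ≠ 7, but T = -3 = -3 (second disjunct) — holds.
#6 |-10 - 5| = 15 — holds.
#7 P=5, W=2, T=-3; 1 of them equals 5 — holds.
#8 T + U = -3 + (-10) = -13; -13 ≥ -15 — holds.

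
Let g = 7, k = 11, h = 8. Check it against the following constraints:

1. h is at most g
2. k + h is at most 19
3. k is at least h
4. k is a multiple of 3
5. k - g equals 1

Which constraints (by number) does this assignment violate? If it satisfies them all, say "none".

The assignment fails constraints 1, 4, 5.

1. h = 8, g = 7; 8 > 7 (want ≤)  false
2. k + h = 11 + 8 = 19; 19 ≤ 19  true
3. k = 11, h = 8; 11 ≥ 8  true
4. 11 = 3*3 + 2, so 3 does not divide 11  false
5. k - g = 11 - 7 = 4, not 1  false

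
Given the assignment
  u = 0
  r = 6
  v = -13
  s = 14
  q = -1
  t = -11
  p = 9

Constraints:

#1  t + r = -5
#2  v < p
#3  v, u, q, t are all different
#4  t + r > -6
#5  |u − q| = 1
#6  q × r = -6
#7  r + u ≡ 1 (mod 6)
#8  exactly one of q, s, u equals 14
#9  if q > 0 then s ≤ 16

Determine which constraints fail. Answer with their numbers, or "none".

Constraint 7 is violated.

#1 t + r = -11 + 6 = -5 — holds.
#2 v = -13, p = 9; -13 < 9 — holds.
#3 values -13, 0, -1, -11 are pairwise distinct — holds.
#4 t + r = -11 + 6 = -5; -5 > -6 — holds.
#5 |0 − (-1)| = 1 — holds.
#6 q × r = -1 × 6 = -6 — holds.
#7 r + u = 6; 6 mod 6 = 0, not 1 — does not hold.
#8 q=-1, s=14, u=0; 1 of them equals 14 — holds.
#9 q = -1, not > 0; antecedent false, conditional vacuously true — holds.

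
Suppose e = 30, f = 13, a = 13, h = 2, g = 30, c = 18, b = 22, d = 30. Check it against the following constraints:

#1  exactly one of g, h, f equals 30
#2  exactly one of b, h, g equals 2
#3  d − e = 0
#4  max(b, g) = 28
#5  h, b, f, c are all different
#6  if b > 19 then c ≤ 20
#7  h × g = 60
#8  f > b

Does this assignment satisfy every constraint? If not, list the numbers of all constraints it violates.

No — constraints 4 and 8 are not satisfied.

#1 g=30, h=2, f=13; 1 of them equals 30 — satisfied.
#2 b=22, h=2, g=30; 1 of them equals 2 — satisfied.
#3 d − e = 30 − 30 = 0 — satisfied.
#4 max(22, 30) = 30, not 28 — violated.
#5 values 2, 22, 13, 18 are pairwise distinct — satisfied.
#6 b = 22 > 19, so we need c ≤ 20; c = 18 ≤ 20 — satisfied.
#7 h × g = 2 × 30 = 60 — satisfied.
#8 f = 13, b = 22; 13 ≤ 22 (want >) — violated.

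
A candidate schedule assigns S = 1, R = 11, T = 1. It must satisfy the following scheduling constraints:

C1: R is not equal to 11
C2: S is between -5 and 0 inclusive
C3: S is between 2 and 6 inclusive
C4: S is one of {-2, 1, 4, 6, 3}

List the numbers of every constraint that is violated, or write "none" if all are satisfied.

C1: R = 11, but 11 is required to differ — fails.
C2: S = 1 is outside [-5, 0] — fails.
C3: S = 1 is outside [2, 6] — fails.
C4: S = 1 is in {-2, 1, 4, 6, 3} — holds.

Constraints 1, 2, and 3 do not hold.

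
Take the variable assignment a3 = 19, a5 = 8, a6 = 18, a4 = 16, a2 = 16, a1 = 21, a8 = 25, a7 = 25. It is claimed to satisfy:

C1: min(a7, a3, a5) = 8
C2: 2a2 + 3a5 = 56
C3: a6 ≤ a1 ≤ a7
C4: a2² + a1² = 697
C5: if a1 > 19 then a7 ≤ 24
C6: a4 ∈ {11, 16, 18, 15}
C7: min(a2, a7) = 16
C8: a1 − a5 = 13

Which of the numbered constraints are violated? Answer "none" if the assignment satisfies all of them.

Violated: 5.

C1: min(25, 19, 8) = 8 — holds.
C2: 2a2 + 3a5 = 2(16) + 3(8) = 56 — holds.
C3: values 18 ≤ 21 ≤ 25 — holds.
C4: a2² + a1² = 16² + 21² = 256 + 441 = 697 — holds.
C5: a1 = 21 > 19, so we need a7 ≤ 24; but a7 = 25 > 24 — fails.
C6: a4 = 16 is in {11, 16, 18, 15} — holds.
C7: min(16, 25) = 16 — holds.
C8: a1 − a5 = 21 − 8 = 13 — holds.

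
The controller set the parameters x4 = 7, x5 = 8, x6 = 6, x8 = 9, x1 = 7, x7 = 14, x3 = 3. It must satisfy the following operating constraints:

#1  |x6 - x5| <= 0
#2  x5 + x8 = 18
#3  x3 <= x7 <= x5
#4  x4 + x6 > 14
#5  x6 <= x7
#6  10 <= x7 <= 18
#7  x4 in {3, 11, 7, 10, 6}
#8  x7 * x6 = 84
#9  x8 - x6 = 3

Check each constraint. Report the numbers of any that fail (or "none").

Constraints 1, 2, 3, and 4 are violated.

#1 |6 - 8| = 2; 2 > 0, exceeds bound 0  no
#2 x5 + x8 = 8 + 9 = 17, not 18  no
#3 values 3, 14, 8; x7 = 14 is not <= x5 = 8  no
#4 x4 + x6 = 7 + 6 = 13; 13 ≤ 14, bound 14 not met  no
#5 x6 = 6, x7 = 14; 6 ≤ 14  yes
#6 x7 = 14 lies in [10, 18]  yes
#7 x4 = 7 is in {3, 11, 7, 10, 6}  yes
#8 x7 * x6 = 14 * 6 = 84  yes
#9 x8 - x6 = 9 - 6 = 3  yes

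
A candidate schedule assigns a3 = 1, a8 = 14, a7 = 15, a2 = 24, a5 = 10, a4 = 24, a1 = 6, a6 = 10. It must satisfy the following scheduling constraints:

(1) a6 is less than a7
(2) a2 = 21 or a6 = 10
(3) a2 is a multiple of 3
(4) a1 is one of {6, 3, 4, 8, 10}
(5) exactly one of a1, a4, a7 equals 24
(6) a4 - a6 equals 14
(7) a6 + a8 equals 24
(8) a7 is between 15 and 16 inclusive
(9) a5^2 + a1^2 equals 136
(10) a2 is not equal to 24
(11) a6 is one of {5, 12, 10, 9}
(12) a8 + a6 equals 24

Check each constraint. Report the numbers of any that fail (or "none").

(1) a6 = 10, a7 = 15; 10 < 15 — satisfied.
(2) a2 = 24 ≠ 21, but a6 = 10 = 10 (second disjunct) — satisfied.
(3) 24 / 3 = 8, so 3 divides 24 — satisfied.
(4) a1 = 6 is in {6, 3, 4, 8, 10} — satisfied.
(5) a1=6, a4=24, a7=15; 1 of them equals 24 — satisfied.
(6) a4 - a6 = 24 - 10 = 14 — satisfied.
(7) a6 + a8 = 10 + 14 = 24 — satisfied.
(8) a7 = 15 lies in [15, 16] — satisfied.
(9) a5^2 + a1^2 = 10^2 + 6^2 = 100 + 36 = 136 — satisfied.
(10) a2 = 24, but 24 is required to differ — violated.
(11) a6 = 10 is in {5, 12, 10, 9} — satisfied.
(12) a8 + a6 = 14 + 10 = 24 — satisfied.

Violated: 10.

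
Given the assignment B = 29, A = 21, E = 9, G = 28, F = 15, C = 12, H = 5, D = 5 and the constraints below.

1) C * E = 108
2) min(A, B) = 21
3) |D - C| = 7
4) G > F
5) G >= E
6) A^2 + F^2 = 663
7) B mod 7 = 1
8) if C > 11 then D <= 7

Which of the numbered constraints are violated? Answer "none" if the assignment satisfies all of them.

1) C * E = 12 * 9 = 108 — holds.
2) min(21, 29) = 21 — holds.
3) |5 - 12| = 7 — holds.
4) G = 28, F = 15; 28 > 15 — holds.
5) G = 28, E = 9; 28 ≥ 9 — holds.
6) A^2 + F^2 = 21^2 + 15^2 = 441 + 225 = 666, not 663 — fails.
7) 29 mod 7 = 1 — holds.
8) C = 12 > 11, so we need D ≤ 7; D = 5 ≤ 7 — holds.

Constraint 6 does not hold.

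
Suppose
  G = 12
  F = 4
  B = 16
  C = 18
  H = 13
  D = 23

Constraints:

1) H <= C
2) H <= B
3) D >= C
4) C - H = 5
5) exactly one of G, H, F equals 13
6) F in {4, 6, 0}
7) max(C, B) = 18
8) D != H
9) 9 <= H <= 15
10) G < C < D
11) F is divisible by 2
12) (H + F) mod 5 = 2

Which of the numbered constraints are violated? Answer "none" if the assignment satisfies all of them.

The assignment satisfies every constraint.

1) H = 13, C = 18; 13 ≤ 18  ✓
2) H = 13, B = 16; 13 ≤ 16  ✓
3) D = 23, C = 18; 23 ≥ 18  ✓
4) C - H = 18 - 13 = 5  ✓
5) G=12, H=13, F=4; 1 of them equals 13  ✓
6) F = 4 is in {4, 6, 0}  ✓
7) max(18, 16) = 18  ✓
8) D = 23, H = 13; distinct  ✓
9) H = 13 lies in [9, 15]  ✓
10) values 12 < 18 < 23  ✓
11) 4 / 2 = 2, so 2 divides 4  ✓
12) H + F = 17; 17 mod 5 = 2  ✓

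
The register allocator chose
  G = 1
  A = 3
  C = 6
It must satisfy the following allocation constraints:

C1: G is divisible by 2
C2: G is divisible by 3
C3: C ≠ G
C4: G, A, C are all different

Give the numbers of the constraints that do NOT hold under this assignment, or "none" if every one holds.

C1: 1 = 2×0 + 1, so 2 does not divide 1 — violated.
C2: 1 = 3×0 + 1, so 3 does not divide 1 — violated.
C3: C = 6, G = 1; distinct — satisfied.
C4: values 1, 3, 6 are pairwise distinct — satisfied.

Violated: 1, 2.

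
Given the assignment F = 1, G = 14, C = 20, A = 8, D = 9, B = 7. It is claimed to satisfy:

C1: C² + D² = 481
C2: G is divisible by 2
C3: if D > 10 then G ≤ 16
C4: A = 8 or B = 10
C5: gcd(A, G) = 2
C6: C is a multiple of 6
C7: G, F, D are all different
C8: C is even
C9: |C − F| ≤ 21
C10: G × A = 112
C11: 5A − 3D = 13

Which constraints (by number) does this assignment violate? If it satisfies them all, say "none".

No — constraint 6 is not satisfied.

C1: C² + D² = 20² + 9² = 400 + 81 = 481 — satisfied.
C2: 14 / 2 = 7, so 2 divides 14 — satisfied.
C3: D = 9, not > 10; antecedent false, conditional vacuously true — satisfied.
C4: A = 8 = 8 (first disjunct) — satisfied.
C5: gcd(8, 14) = 2 — satisfied.
C6: 20 = 6×3 + 2, so 6 does not divide 20 — violated.
C7: values 14, 1, 9 are pairwise distinct — satisfied.
C8: C = 20 is even — satisfied.
C9: |20 − 1| = 19; 19 ≤ 21 — satisfied.
C10: G × A = 14 × 8 = 112 — satisfied.
C11: 5A − 3D = 5(8) − 3(9) = 13 — satisfied.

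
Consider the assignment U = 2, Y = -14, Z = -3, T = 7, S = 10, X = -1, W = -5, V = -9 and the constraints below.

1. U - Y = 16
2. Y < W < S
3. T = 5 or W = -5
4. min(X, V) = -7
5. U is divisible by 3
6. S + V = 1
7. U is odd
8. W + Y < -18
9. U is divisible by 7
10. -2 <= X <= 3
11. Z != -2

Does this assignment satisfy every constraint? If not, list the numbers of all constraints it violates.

The assignment fails constraints 4, 5, 7, 9.

1. U - Y = 2 - (-14) = 16  OK
2. values -14 < -5 < 10  OK
3. T = 7 ≠ 5, but W = -5 = -5 (second disjunct)  OK
4. min(-1, -9) = -9, not -7  FAIL
5. 2 = 3*0 + 2, so 3 does not divide 2  FAIL
6. S + V = 10 + (-9) = 1  OK
7. U = 2 is even  FAIL
8. W + Y = -5 + (-14) = -19; -19 < -18  OK
9. 2 = 7*0 + 2, so 7 does not divide 2  FAIL
10. X = -1 lies in [-2, 3]  OK
11. Z = -3, and -3 ≠ -2  OK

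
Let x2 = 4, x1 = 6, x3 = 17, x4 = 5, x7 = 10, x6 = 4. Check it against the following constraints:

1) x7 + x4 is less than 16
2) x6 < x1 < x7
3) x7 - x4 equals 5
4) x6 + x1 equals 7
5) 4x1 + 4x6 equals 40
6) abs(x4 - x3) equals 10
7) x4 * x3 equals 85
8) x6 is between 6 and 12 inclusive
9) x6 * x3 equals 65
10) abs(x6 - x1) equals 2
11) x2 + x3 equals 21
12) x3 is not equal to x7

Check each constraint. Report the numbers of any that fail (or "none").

Violated: 4, 6, 8, and 9.

1) x7 + x4 = 10 + 5 = 15; 15 < 16 — OK.
2) values 4 < 6 < 10 — OK.
3) x7 - x4 = 10 - 5 = 5 — OK.
4) x6 + x1 = 4 + 6 = 10, not 7 — violated.
5) 4x1 + 4x6 = 4(6) + 4(4) = 40 — OK.
6) abs(5 - 17) = 12, not 10 — violated.
7) x4 * x3 = 5 * 17 = 85 — OK.
8) x6 = 4 is outside [6, 12] — violated.
9) x6 * x3 = 4 * 17 = 68, not 65 — violated.
10) abs(4 - 6) = 2 — OK.
11) x2 + x3 = 4 + 17 = 21 — OK.
12) x3 = 17, x7 = 10; distinct — OK.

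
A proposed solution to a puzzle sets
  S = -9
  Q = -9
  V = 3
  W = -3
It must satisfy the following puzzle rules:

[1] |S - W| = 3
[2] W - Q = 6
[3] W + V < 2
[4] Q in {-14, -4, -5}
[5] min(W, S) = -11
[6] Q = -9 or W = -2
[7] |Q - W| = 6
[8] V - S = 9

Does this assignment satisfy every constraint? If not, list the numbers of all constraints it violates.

Constraints 1, 4, 5, and 8 do not hold.

[1] |-9 - (-3)| = 6, not 3  FAIL
[2] W - Q = -3 - (-9) = 6  OK
[3] W + V = -3 + 3 = 0; 0 < 2  OK
[4] Q = -9 is not in {-14, -4, -5}  FAIL
[5] min(-3, -9) = -9, not -11  FAIL
[6] Q = -9 = -9 (first disjunct)  OK
[7] |-9 - (-3)| = 6  OK
[8] V - S = 3 - (-9) = 12, not 9  FAIL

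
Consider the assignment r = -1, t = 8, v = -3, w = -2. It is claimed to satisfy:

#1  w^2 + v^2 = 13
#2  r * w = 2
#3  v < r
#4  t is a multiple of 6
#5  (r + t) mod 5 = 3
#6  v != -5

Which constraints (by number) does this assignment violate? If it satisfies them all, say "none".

Constraints 4 and 5 do not hold.

#1 w^2 + v^2 = (-2)^2 + (-3)^2 = 4 + 9 = 13  holds
#2 r * w = -1 * (-2) = 2  holds
#3 v = -3, r = -1; -3 < -1  holds
#4 8 = 6*1 + 2, so 6 does not divide 8  fails
#5 r + t = 7; 7 mod 5 = 2, not 3  fails
#6 v = -3, and -3 ≠ -5  holds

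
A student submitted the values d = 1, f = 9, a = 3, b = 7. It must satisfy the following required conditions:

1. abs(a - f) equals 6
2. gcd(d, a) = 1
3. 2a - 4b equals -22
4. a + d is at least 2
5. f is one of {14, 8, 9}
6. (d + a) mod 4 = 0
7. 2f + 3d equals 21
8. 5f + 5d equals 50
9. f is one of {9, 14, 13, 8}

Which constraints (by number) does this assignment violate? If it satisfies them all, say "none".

1. abs(3 - 9) = 6  true
2. gcd(1, 3) = 1  true
3. 2a - 4b = 2(3) - 4(7) = -22  true
4. a + d = 3 + 1 = 4; 4 ≥ 2  true
5. f = 9 is in {14, 8, 9}  true
6. d + a = 4; 4 mod 4 = 0  true
7. 2f + 3d = 2(9) + 3(1) = 21  true
8. 5f + 5d = 5(9) + 5(1) = 50  true
9. f = 9 is in {9, 14, 13, 8}  true

None — every constraint holds.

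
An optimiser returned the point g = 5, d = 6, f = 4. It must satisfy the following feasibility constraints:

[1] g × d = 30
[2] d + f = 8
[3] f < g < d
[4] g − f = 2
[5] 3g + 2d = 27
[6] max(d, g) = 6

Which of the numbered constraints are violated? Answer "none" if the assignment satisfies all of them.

Constraints 2, 4 are violated.

[1] g × d = 5 × 6 = 30  ✓
[2] d + f = 6 + 4 = 10, not 8  ✗
[3] values 4 < 5 < 6  ✓
[4] g − f = 5 − 4 = 1, not 2  ✗
[5] 3g + 2d = 3(5) + 2(6) = 27  ✓
[6] max(6, 5) = 6  ✓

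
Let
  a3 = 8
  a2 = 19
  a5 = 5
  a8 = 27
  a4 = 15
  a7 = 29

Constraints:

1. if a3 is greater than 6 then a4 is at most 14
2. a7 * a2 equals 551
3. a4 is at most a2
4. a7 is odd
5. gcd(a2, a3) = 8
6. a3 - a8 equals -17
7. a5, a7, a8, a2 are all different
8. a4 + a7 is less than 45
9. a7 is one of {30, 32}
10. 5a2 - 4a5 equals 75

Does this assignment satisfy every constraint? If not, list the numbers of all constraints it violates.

1. a3 = 8 > 6, so we need a4 ≤ 14; but a4 = 15 > 14 — fails.
2. a7 * a2 = 29 * 19 = 551 — holds.
3. a4 = 15, a2 = 19; 15 ≤ 19 — holds.
4. a7 = 29 is odd — holds.
5. gcd(19, 8) = 1, not 8 — fails.
6. a3 - a8 = 8 - 27 = -19, not -17 — fails.
7. values 5, 29, 27, 19 are pairwise distinct — holds.
8. a4 + a7 = 15 + 29 = 44; 44 < 45 — holds.
9. a7 = 29 is not in {30, 32} — fails.
10. 5a2 - 4a5 = 5(19) - 4(5) = 75 — holds.

Constraints 1, 5, 6, 9 are violated.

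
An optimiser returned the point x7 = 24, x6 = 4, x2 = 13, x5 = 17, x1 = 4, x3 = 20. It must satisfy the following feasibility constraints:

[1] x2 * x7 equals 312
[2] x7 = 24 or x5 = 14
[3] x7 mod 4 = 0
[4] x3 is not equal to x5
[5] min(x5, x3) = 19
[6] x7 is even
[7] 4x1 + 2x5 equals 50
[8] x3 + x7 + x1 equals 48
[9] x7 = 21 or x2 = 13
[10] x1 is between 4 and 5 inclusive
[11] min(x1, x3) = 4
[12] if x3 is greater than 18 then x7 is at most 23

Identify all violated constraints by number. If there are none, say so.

Constraints 5 and 12 do not hold.

[1] x2 * x7 = 13 * 24 = 312  yes
[2] x7 = 24 = 24 (first disjunct)  yes
[3] 24 mod 4 = 0  yes
[4] x3 = 20, x5 = 17; distinct  yes
[5] min(17, 20) = 17, not 19  no
[6] x7 = 24 is even  yes
[7] 4x1 + 2x5 = 4(4) + 2(17) = 50  yes
[8] x3 + x7 + x1 = 20 + 24 + 4 = 48  yes
[9] x7 = 24 ≠ 21, but x2 = 13 = 13 (second disjunct)  yes
[10] x1 = 4 lies in [4, 5]  yes
[11] min(4, 20) = 4  yes
[12] x3 = 20 > 18, so we need x7 ≤ 23; but x7 = 24 > 23  no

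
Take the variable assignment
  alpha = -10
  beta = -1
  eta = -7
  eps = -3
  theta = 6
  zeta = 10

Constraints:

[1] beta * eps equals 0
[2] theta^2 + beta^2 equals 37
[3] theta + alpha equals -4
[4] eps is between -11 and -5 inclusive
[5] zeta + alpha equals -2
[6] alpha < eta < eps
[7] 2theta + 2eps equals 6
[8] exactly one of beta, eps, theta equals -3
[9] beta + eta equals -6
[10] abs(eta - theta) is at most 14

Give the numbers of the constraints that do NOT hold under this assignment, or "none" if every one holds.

[1] beta * eps = -1 * (-3) = 3, not 0  no
[2] theta^2 + beta^2 = 6^2 + (-1)^2 = 36 + 1 = 37  yes
[3] theta + alpha = 6 + (-10) = -4  yes
[4] eps = -3 is outside [-11, -5]  no
[5] zeta + alpha = 10 + (-10) = 0, not -2  no
[6] values -10 < -7 < -3  yes
[7] 2theta + 2eps = 2(6) + 2(-3) = 6  yes
[8] beta=-1, eps=-3, theta=6; 1 of them equals -3  yes
[9] beta + eta = -1 + (-7) = -8, not -6  no
[10] abs(-7 - 6) = 13; 13 ≤ 14  yes

Violated: 1, 4, 5, 9.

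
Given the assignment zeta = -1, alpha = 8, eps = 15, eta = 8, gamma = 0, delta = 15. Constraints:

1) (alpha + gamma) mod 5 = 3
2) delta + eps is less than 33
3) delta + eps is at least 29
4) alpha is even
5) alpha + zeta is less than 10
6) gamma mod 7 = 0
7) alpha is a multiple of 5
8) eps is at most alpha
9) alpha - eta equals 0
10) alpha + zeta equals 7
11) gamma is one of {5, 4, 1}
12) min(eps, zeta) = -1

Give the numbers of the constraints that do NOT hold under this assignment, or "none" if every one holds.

Constraints 7, 8, 11 do not hold.

1) alpha + gamma = 8; 8 mod 5 = 3  ✔
2) delta + eps = 15 + 15 = 30; 30 < 33  ✔
3) delta + eps = 15 + 15 = 30; 30 ≥ 29  ✔
4) alpha = 8 is even  ✔
5) alpha + zeta = 8 + (-1) = 7; 7 < 10  ✔
6) 0 mod 7 = 0  ✔
7) 8 = 5*1 + 3, so 5 does not divide 8  ✘
8) eps = 15, alpha = 8; 15 > 8 (want ≤)  ✘
9) alpha - eta = 8 - 8 = 0  ✔
10) alpha + zeta = 8 + (-1) = 7  ✔
11) gamma = 0 is not in {5, 4, 1}  ✘
12) min(15, -1) = -1  ✔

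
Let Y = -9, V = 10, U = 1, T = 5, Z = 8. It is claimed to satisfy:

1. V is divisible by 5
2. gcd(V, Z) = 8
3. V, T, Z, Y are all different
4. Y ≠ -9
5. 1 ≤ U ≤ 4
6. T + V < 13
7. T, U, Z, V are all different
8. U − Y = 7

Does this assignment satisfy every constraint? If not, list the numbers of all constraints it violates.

Violated: 2, 4, 6, and 8.

1. 10 / 5 = 2, so 5 divides 10  holds
2. gcd(10, 8) = 2, not 8  fails
3. values 10, 5, 8, -9 are pairwise distinct  holds
4. Y = -9, but -9 is required to differ  fails
5. U = 1 lies in [1, 4]  holds
6. T + V = 5 + 10 = 15; 15 ≥ 13, bound 13 not met  fails
7. values 5, 1, 8, 10 are pairwise distinct  holds
8. U − Y = 1 − (-9) = 10, not 7  fails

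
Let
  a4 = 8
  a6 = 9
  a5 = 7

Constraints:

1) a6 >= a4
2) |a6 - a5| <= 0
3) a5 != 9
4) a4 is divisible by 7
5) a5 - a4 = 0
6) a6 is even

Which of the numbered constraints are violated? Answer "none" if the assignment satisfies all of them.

1) a6 = 9, a4 = 8; 9 ≥ 8 — holds.
2) |9 - 7| = 2; 2 > 0, exceeds bound 0 — does not hold.
3) a5 = 7, and 7 ≠ 9 — holds.
4) 8 = 7*1 + 1, so 7 does not divide 8 — does not hold.
5) a5 - a4 = 7 - 8 = -1, not 0 — does not hold.
6) a6 = 9 is odd — does not hold.

Constraints 2, 4, 5, and 6 are violated.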